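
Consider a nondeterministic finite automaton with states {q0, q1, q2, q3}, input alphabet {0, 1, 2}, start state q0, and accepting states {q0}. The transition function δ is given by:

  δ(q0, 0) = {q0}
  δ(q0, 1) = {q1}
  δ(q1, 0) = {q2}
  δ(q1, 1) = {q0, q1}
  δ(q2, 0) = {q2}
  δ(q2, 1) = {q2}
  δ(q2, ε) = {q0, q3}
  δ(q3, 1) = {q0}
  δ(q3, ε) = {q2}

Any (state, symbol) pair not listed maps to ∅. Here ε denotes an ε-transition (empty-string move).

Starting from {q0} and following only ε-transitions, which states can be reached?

{q0}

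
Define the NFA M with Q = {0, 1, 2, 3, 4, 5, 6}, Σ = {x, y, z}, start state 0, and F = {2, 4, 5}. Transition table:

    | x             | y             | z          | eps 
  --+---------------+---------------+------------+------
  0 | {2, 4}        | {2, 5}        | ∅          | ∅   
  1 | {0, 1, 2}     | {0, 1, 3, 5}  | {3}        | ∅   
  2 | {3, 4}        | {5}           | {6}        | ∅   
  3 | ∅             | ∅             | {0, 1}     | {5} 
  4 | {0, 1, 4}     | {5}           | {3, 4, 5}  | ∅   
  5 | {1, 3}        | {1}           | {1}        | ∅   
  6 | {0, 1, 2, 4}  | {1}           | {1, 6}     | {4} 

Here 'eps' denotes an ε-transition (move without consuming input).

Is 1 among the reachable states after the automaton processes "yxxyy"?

Start in {0}.
Read 'y': 0→{2, 5}; now {2, 5}.
Read 'x': 2→{3, 4}, 5→{1, 3}; union {1, 3, 4}; ε-closure = {1, 3, 4, 5}.
Read 'x': 1→{0, 1, 2}, 3→∅, 4→{0, 1, 4}, 5→{1, 3}; union {0, 1, 2, 3, 4}; ε-closure = {0, 1, 2, 3, 4, 5}.
Read 'y': 0→{2, 5}, 1→{0, 1, 3, 5}, 2→{5}, 3→∅, 4→{5}, 5→{1}; now {0, 1, 2, 3, 5}.
Read 'y': 0→{2, 5}, 1→{0, 1, 3, 5}, 2→{5}, 3→∅, 5→{1}; now {0, 1, 2, 3, 5}.
State 1 is in {0, 1, 2, 3, 5}.

Yes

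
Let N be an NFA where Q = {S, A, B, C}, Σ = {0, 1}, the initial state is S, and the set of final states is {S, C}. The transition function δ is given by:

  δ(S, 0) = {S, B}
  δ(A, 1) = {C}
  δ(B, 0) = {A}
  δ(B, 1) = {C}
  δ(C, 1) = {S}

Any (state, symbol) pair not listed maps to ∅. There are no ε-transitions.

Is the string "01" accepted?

Start in {S}.
Read '0': {S} → {S, B}.
Read '1': {S, B} → {C}.
The final set {C} contains the accepting state C.

Yes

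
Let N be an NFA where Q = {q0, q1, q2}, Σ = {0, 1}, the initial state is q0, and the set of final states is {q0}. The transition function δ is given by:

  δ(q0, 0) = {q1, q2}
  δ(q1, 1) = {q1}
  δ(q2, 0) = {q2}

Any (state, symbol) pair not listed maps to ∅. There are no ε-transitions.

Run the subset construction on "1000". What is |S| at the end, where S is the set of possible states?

0

Start in {q0}.
Read '1': {q0} → ∅.
The set is empty and remains empty for the remaining 3 symbols.
That set has 0 states.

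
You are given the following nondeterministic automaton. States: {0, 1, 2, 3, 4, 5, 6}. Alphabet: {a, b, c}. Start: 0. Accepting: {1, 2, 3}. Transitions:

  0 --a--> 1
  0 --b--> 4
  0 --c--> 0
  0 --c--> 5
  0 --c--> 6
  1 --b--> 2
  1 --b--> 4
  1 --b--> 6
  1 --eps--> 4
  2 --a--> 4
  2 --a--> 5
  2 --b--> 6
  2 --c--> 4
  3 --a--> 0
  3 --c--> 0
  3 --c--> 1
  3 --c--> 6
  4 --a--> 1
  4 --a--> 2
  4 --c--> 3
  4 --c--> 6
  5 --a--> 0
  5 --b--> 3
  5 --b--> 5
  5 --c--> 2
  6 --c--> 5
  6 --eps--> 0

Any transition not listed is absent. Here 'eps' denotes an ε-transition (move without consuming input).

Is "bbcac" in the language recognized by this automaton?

Start in {0}.
Read 'b': 0→{4}; now {4}.
Read 'b': 4→∅; now ∅.
The set is empty and remains empty for the remaining 3 symbols.
The final set ∅ contains no accepting state.

No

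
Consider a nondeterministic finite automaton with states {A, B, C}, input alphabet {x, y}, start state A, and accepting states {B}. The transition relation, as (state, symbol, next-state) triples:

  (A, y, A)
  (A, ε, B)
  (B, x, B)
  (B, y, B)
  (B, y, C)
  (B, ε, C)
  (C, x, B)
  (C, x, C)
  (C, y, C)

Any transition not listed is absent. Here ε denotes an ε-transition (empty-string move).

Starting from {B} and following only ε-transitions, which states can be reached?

{B, C}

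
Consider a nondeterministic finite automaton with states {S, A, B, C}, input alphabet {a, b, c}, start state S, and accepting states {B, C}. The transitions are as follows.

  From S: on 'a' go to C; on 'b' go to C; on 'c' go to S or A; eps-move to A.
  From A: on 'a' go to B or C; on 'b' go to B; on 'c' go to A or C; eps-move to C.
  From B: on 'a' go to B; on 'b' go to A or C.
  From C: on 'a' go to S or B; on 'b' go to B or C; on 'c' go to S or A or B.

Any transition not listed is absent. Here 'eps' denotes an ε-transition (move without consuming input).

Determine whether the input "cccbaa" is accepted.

Start: ε-closure({S}) = {S, A, C}.
Read 'c': {S, A, C} → {S, A, B, C}.
Read 'c': {S, A, B, C} → {S, A, B, C}.
Read 'c': {S, A, B, C} → {S, A, B, C}.
Read 'b': {S, A, B, C} → {A, B, C}.
Read 'a': {A, B, C} → {S, A, B, C}.
Read 'a': {S, A, B, C} → {S, A, B, C}.
The final set {S, A, B, C} contains the accepting states B, C.

Yes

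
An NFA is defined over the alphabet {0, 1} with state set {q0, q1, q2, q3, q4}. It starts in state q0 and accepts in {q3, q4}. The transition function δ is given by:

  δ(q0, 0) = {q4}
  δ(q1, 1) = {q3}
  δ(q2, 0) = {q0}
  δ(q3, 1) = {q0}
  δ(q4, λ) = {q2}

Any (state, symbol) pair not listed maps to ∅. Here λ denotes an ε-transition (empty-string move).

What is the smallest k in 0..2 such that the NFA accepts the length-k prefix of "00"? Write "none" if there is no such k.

1

Start in {q0}.
Read '0': q0→{q4}; union {q4}; ε-closure = {q2, q4}.
None of the earlier sets intersect F, but {q2, q4} does.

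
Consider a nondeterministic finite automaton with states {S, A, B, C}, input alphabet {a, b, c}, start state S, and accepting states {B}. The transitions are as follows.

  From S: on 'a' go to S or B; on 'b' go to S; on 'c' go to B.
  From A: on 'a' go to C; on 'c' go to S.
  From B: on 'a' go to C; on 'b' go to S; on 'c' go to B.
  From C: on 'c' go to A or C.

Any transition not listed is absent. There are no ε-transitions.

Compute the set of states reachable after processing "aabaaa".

Start in {S}.
Read 'a': S→{S, B}; now {S, B}.
Read 'a': S→{S, B}, B→{C}; now {S, B, C}.
Read 'b': S→{S}, B→{S}, C→∅; now {S}.
Read 'a': S→{S, B}; now {S, B}.
Read 'a': S→{S, B}, B→{C}; now {S, B, C}.
Read 'a': S→{S, B}, B→{C}, C→∅; now {S, B, C}.

{S, B, C}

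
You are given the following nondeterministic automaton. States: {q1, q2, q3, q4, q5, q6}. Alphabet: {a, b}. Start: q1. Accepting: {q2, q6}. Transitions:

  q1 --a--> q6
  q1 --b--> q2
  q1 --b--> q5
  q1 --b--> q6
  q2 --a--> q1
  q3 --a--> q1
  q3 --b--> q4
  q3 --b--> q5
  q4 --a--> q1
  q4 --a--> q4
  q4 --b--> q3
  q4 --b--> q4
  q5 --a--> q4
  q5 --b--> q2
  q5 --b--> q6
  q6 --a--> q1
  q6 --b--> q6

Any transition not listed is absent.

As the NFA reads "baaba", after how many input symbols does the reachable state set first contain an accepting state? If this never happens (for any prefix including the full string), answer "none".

Start in {q1}.
Read 'b': {q1} → {q2, q5, q6}.
None of the earlier sets intersect F, but {q2, q5, q6} does.

1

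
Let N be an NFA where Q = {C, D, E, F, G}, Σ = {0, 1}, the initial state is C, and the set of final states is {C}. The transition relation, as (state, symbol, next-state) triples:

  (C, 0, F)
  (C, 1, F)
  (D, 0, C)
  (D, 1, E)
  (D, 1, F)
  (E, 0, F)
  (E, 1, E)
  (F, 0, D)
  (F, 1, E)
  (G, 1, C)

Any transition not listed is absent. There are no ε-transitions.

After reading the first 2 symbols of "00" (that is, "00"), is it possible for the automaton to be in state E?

Start in {C}.
Read '0': C→{F}; now {F}.
Read '0': F→{D}; now {D}.
State E is not in {D}.

No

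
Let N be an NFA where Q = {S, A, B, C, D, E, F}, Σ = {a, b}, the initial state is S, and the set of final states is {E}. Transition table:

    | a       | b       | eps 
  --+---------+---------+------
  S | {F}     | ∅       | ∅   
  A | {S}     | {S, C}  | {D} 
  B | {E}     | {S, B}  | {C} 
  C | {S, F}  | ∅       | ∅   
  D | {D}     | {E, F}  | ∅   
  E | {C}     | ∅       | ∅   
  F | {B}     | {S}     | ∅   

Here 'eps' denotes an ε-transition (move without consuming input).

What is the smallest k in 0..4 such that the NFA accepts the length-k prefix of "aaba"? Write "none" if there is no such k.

4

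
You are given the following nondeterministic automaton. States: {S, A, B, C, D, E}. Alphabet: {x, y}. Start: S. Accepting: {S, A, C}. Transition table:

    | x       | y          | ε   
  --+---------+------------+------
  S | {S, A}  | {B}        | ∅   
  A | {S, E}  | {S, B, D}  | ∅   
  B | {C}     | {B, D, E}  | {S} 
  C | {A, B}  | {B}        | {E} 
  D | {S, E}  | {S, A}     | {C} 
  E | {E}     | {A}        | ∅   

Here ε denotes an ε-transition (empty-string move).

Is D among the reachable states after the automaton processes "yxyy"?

Yes

Start in {S}.
Read 'y': S→{B}; union {B}; ε-closure = {S, B}.
Read 'x': S→{S, A}, B→{C}; union {S, A, C}; ε-closure = {S, A, C, E}.
Read 'y': S→{B}, A→{S, B, D}, C→{B}, E→{A}; union {S, A, B, D}; ε-closure = {S, A, B, C, D, E}.
Read 'y': S→{B}, A→{S, B, D}, B→{B, D, E}, C→{B}, D→{S, A}, E→{A}; union {S, A, B, D, E}; ε-closure = {S, A, B, C, D, E}.
State D is in {S, A, B, C, D, E}.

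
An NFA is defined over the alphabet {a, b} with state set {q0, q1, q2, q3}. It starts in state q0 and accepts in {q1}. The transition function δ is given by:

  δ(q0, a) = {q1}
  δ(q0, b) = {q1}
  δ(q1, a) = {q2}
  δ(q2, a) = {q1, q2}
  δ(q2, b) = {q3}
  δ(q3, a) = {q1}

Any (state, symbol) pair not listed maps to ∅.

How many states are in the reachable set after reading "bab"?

Start in {q0}.
Read 'b': q0→{q1}; now {q1}.
Read 'a': q1→{q2}; now {q2}.
Read 'b': q2→{q3}; now {q3}.
That set has 1 state.

1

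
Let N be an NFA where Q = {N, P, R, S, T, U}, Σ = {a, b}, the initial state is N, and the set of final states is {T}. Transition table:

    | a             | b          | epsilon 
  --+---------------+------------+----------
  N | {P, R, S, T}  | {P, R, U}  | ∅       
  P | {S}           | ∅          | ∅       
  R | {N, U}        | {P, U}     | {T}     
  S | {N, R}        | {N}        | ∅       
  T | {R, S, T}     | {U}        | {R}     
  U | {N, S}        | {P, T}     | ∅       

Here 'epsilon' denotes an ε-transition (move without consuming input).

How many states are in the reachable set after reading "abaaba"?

Start in {N}.
Read 'a': {N} → {P, R, S, T}.
Read 'b': {P, R, S, T} → {N, P, U}.
Read 'a': {N, P, U} → {N, P, R, S, T}.
Read 'a': {N, P, R, S, T} → {N, P, R, S, T, U}.
Read 'b': {N, P, R, S, T, U} → {N, P, R, T, U}.
Read 'a': {N, P, R, T, U} → {N, P, R, S, T, U}.
That set has 6 states.

6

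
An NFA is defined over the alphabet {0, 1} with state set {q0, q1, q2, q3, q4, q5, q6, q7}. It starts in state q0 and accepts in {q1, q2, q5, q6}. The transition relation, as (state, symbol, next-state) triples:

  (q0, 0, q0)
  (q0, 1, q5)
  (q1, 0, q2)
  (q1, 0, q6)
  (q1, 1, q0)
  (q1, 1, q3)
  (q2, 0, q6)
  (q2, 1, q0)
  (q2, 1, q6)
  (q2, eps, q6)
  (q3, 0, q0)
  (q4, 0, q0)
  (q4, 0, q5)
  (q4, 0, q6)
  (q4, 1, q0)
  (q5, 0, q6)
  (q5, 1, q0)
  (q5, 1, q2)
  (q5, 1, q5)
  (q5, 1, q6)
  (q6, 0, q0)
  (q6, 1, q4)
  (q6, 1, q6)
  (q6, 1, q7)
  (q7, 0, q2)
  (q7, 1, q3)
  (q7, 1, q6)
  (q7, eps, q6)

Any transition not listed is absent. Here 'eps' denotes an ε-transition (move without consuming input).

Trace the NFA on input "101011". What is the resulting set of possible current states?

{q0, q2, q3, q4, q5, q6, q7}

Start in {q0}.
Read '1': q0→{q5}; now {q5}.
Read '0': q5→{q6}; now {q6}.
Read '1': q6→{q4, q6, q7}; now {q4, q6, q7}.
Read '0': q4→{q0, q5, q6}, q6→{q0}, q7→{q2}; now {q0, q2, q5, q6}.
Read '1': q0→{q5}, q2→{q0, q6}, q5→{q0, q2, q5, q6}, q6→{q4, q6, q7}; now {q0, q2, q4, q5, q6, q7}.
Read '1': q0→{q5}, q2→{q0, q6}, q4→{q0}, q5→{q0, q2, q5, q6}, q6→{q4, q6, q7}, q7→{q3, q6}; now {q0, q2, q3, q4, q5, q6, q7}.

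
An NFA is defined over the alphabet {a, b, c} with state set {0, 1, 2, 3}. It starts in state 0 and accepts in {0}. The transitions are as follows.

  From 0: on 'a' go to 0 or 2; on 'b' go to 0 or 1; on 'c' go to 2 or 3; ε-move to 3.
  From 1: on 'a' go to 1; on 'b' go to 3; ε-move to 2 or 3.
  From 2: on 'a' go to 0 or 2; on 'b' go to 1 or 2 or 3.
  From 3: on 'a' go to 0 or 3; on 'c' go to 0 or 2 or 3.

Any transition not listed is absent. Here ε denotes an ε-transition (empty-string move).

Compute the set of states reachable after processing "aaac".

Start: ε-closure({0}) = {0, 3}.
Read 'a': {0, 3} → {0, 2, 3}.
Read 'a': {0, 2, 3} → {0, 2, 3}.
Read 'a': {0, 2, 3} → {0, 2, 3}.
Read 'c': {0, 2, 3} → {0, 2, 3}.

{0, 2, 3}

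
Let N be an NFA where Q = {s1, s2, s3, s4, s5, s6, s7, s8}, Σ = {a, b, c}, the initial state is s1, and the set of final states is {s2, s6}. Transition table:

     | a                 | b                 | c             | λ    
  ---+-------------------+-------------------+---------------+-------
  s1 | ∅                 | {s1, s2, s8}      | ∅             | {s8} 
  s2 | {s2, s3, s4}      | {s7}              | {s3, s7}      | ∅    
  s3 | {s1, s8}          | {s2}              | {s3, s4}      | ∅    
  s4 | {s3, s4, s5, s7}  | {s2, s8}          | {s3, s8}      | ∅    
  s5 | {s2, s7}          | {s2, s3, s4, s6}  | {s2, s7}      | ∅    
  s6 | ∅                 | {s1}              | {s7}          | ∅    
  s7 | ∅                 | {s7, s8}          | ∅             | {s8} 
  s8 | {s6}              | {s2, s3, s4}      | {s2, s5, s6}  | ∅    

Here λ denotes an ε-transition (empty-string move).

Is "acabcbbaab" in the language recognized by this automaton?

Yes

Start: ε-closure({s1}) = {s1, s8}.
Read 'a': {s1, s8} → {s6}.
Read 'c': {s6} → {s7, s8}.
Read 'a': {s7, s8} → {s6}.
Read 'b': {s6} → {s1, s8}.
Read 'c': {s1, s8} → {s2, s5, s6}.
Read 'b': {s2, s5, s6} → {s1, s2, s3, s4, s6, s7, s8}.
Read 'b': {s1, s2, s3, s4, s6, s7, s8} → {s1, s2, s3, s4, s7, s8}.
Read 'a': {s1, s2, s3, s4, s7, s8} → {s1, s2, s3, s4, s5, s6, s7, s8}.
Read 'a': {s1, s2, s3, s4, s5, s6, s7, s8} → {s1, s2, s3, s4, s5, s6, s7, s8}.
Read 'b': {s1, s2, s3, s4, s5, s6, s7, s8} → {s1, s2, s3, s4, s6, s7, s8}.
The final set {s1, s2, s3, s4, s6, s7, s8} contains the accepting states s2, s6.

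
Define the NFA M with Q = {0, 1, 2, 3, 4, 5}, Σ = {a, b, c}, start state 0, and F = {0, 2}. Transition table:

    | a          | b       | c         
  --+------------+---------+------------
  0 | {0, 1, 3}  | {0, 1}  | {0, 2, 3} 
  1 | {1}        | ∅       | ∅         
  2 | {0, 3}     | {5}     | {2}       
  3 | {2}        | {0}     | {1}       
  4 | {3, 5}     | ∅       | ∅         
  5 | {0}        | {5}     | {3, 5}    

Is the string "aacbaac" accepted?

Start in {0}.
Read 'a': 0→{0, 1, 3}; now {0, 1, 3}.
Read 'a': 0→{0, 1, 3}, 1→{1}, 3→{2}; now {0, 1, 2, 3}.
Read 'c': 0→{0, 2, 3}, 1→∅, 2→{2}, 3→{1}; now {0, 1, 2, 3}.
Read 'b': 0→{0, 1}, 1→∅, 2→{5}, 3→{0}; now {0, 1, 5}.
Read 'a': 0→{0, 1, 3}, 1→{1}, 5→{0}; now {0, 1, 3}.
Read 'a': 0→{0, 1, 3}, 1→{1}, 3→{2}; now {0, 1, 2, 3}.
Read 'c': 0→{0, 2, 3}, 1→∅, 2→{2}, 3→{1}; now {0, 1, 2, 3}.
The final set {0, 1, 2, 3} contains the accepting states 0, 2.

Yes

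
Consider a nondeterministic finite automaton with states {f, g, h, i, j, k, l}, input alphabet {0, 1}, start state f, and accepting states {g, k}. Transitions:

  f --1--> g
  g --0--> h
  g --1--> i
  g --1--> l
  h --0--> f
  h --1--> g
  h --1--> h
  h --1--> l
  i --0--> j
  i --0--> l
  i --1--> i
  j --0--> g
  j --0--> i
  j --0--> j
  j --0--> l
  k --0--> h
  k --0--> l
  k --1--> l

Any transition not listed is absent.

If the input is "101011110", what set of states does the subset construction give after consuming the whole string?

Start in {f}.
Read '1': {f} → {g}.
Read '0': {g} → {h}.
Read '1': {h} → {g, h, l}.
Read '0': {g, h, l} → {f, h}.
Read '1': {f, h} → {g, h, l}.
Read '1': {g, h, l} → {g, h, i, l}.
Read '1': {g, h, i, l} → {g, h, i, l}.
Read '1': {g, h, i, l} → {g, h, i, l}.
Read '0': {g, h, i, l} → {f, h, j, l}.

{f, h, j, l}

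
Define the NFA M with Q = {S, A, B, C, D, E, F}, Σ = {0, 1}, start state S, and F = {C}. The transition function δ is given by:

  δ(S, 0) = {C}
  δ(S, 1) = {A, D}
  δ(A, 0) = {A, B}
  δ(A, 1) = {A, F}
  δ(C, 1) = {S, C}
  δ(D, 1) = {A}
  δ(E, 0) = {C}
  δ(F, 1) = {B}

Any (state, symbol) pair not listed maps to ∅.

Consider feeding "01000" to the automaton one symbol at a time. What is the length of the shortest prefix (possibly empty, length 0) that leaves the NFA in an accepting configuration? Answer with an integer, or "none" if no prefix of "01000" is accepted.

Start in {S}.
Read '0': S→{C}; now {C}.
None of the earlier sets intersect F, but {C} does.

1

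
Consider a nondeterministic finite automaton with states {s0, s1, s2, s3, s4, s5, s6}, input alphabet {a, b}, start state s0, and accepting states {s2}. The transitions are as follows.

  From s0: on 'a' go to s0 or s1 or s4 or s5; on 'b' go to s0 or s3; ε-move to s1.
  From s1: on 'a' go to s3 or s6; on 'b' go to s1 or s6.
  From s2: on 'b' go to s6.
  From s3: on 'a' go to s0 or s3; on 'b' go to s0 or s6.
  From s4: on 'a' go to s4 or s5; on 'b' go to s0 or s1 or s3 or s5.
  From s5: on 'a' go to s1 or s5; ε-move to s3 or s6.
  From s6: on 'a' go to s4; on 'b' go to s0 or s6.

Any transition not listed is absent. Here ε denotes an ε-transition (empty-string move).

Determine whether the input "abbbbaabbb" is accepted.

No

Start: ε-closure({s0}) = {s0, s1}.
Read 'a': s0→{s0, s1, s4, s5}, s1→{s3, s6}; now {s0, s1, s3, s4, s5, s6}.
Read 'b': s0→{s0, s3}, s1→{s1, s6}, s3→{s0, s6}, s4→{s0, s1, s3, s5}, s5→∅, s6→{s0, s6}; now {s0, s1, s3, s5, s6}.
Read 'b': s0→{s0, s3}, s1→{s1, s6}, s3→{s0, s6}, s5→∅, s6→{s0, s6}; now {s0, s1, s3, s6}.
Read 'b': s0→{s0, s3}, s1→{s1, s6}, s3→{s0, s6}, s6→{s0, s6}; now {s0, s1, s3, s6}.
Read 'b': s0→{s0, s3}, s1→{s1, s6}, s3→{s0, s6}, s6→{s0, s6}; now {s0, s1, s3, s6}.
Read 'a': s0→{s0, s1, s4, s5}, s1→{s3, s6}, s3→{s0, s3}, s6→{s4}; now {s0, s1, s3, s4, s5, s6}.
Read 'a': s0→{s0, s1, s4, s5}, s1→{s3, s6}, s3→{s0, s3}, s4→{s4, s5}, s5→{s1, s5}, s6→{s4}; now {s0, s1, s3, s4, s5, s6}.
Read 'b': s0→{s0, s3}, s1→{s1, s6}, s3→{s0, s6}, s4→{s0, s1, s3, s5}, s5→∅, s6→{s0, s6}; now {s0, s1, s3, s5, s6}.
Read 'b': s0→{s0, s3}, s1→{s1, s6}, s3→{s0, s6}, s5→∅, s6→{s0, s6}; now {s0, s1, s3, s6}.
Read 'b': s0→{s0, s3}, s1→{s1, s6}, s3→{s0, s6}, s6→{s0, s6}; now {s0, s1, s3, s6}.
The final set {s0, s1, s3, s6} contains no accepting state.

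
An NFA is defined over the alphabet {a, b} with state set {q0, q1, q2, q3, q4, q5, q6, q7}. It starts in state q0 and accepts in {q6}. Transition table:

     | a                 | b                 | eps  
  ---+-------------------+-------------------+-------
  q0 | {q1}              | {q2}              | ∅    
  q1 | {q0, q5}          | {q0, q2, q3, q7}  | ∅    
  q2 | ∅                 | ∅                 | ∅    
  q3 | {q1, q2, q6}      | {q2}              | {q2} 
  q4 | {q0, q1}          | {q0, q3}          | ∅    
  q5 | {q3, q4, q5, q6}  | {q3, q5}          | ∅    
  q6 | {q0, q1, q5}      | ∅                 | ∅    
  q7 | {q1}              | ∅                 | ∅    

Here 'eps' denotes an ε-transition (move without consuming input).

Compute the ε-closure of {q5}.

Begin with {q5}.
No ε-moves leave this set, so the closure equals the set itself.

{q5}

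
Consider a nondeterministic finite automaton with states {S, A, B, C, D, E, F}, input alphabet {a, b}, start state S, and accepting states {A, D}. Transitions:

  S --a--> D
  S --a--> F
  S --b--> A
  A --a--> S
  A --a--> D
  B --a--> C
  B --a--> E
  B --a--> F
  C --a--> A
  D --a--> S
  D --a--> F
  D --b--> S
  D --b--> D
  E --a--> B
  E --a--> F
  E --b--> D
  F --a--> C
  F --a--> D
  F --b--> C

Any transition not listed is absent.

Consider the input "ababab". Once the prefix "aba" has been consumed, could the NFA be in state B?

Start in {S}.
Read 'a': {S} → {D, F}.
Read 'b': {D, F} → {S, C, D}.
Read 'a': {S, C, D} → {S, A, D, F}.
State B is not in {S, A, D, F}.

No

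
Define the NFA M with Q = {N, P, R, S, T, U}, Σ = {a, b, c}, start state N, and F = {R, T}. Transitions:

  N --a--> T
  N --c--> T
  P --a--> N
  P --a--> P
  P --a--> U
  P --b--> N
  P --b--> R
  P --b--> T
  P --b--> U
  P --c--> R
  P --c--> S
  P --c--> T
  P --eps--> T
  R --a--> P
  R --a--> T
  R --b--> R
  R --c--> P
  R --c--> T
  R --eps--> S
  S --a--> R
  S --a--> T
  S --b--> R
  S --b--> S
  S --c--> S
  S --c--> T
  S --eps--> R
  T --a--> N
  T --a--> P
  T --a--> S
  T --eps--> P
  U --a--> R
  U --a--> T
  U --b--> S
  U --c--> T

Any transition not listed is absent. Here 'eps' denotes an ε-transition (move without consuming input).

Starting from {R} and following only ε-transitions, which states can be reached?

Begin with {R}.
ε-move R → S; add S.

{R, S}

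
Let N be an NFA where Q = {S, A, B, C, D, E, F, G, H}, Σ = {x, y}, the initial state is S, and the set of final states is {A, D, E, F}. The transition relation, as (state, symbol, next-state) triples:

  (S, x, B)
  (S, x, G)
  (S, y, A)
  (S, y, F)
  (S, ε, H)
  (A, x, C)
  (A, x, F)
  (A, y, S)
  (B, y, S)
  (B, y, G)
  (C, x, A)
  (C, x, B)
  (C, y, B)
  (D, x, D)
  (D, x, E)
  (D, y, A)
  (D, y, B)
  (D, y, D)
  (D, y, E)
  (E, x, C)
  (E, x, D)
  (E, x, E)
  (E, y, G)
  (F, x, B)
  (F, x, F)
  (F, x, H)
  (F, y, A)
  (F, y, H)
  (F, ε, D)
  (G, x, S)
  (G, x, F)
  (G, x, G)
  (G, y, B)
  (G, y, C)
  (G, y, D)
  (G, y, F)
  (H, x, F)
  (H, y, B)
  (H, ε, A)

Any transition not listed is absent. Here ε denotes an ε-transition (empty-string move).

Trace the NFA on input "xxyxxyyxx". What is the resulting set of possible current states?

{S, A, B, C, D, E, F, G, H}

Start: ε-closure({S}) = {S, A, H}.
Read 'x': S→{B, G}, A→{C, F}, H→{F}; union {B, C, F, G}; ε-closure = {B, C, D, F, G}.
Read 'x': B→∅, C→{A, B}, D→{D, E}, F→{B, F, H}, G→{S, F, G}; now {S, A, B, D, E, F, G, H}.
Read 'y': S→{A, F}, A→{S}, B→{S, G}, D→{A, B, D, E}, E→{G}, F→{A, H}, G→{B, C, D, F}, H→{B}; now {S, A, B, C, D, E, F, G, H}.
Read 'x': S→{B, G}, A→{C, F}, B→∅, C→{A, B}, D→{D, E}, E→{C, D, E}, F→{B, F, H}, G→{S, F, G}, H→{F}; now {S, A, B, C, D, E, F, G, H}.
Read 'x': S→{B, G}, A→{C, F}, B→∅, C→{A, B}, D→{D, E}, E→{C, D, E}, F→{B, F, H}, G→{S, F, G}, H→{F}; now {S, A, B, C, D, E, F, G, H}.
Read 'y': S→{A, F}, A→{S}, B→{S, G}, C→{B}, D→{A, B, D, E}, E→{G}, F→{A, H}, G→{B, C, D, F}, H→{B}; now {S, A, B, C, D, E, F, G, H}.
Read 'y': S→{A, F}, A→{S}, B→{S, G}, C→{B}, D→{A, B, D, E}, E→{G}, F→{A, H}, G→{B, C, D, F}, H→{B}; now {S, A, B, C, D, E, F, G, H}.
Read 'x': S→{B, G}, A→{C, F}, B→∅, C→{A, B}, D→{D, E}, E→{C, D, E}, F→{B, F, H}, G→{S, F, G}, H→{F}; now {S, A, B, C, D, E, F, G, H}.
Read 'x': S→{B, G}, A→{C, F}, B→∅, C→{A, B}, D→{D, E}, E→{C, D, E}, F→{B, F, H}, G→{S, F, G}, H→{F}; now {S, A, B, C, D, E, F, G, H}.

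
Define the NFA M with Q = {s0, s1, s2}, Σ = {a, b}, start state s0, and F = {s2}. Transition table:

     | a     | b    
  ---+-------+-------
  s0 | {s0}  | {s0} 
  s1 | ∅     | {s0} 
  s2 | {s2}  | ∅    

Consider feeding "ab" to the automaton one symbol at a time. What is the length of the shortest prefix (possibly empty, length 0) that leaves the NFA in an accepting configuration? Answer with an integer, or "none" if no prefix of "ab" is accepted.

none

Start in {s0}.
Read 'a': {s0} → {s0}.
Read 'b': {s0} → {s0}.
No reachable set along the way intersects F.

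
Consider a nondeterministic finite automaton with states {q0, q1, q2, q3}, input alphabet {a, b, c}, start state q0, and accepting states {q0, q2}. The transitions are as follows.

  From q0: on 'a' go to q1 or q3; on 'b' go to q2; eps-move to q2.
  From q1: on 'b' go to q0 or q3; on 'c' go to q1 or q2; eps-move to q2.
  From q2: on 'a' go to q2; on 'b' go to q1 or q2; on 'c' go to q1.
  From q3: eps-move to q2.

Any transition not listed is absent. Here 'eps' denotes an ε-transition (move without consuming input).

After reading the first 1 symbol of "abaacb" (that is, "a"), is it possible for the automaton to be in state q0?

No

Start: ε-closure({q0}) = {q0, q2}.
Read 'a': q0→{q1, q3}, q2→{q2}; now {q1, q2, q3}.
State q0 is not in {q1, q2, q3}.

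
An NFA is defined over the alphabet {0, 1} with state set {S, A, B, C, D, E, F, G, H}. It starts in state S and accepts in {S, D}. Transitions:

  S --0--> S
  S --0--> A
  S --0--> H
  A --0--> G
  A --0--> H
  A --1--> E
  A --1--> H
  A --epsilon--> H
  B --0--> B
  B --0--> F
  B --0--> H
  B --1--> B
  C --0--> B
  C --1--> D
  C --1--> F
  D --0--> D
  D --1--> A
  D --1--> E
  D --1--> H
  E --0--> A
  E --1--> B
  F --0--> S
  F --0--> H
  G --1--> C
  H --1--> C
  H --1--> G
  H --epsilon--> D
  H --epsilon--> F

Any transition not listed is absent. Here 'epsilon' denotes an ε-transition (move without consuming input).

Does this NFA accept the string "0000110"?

Start in {S}.
Read '0': S→{S, A, H}; union {S, A, H}; ε-closure = {S, A, D, F, H}.
Read '0': S→{S, A, H}, A→{G, H}, D→{D}, F→{S, H}, H→∅; union {S, A, D, G, H}; ε-closure = {S, A, D, F, G, H}.
Read '0': S→{S, A, H}, A→{G, H}, D→{D}, F→{S, H}, G→∅, H→∅; union {S, A, D, G, H}; ε-closure = {S, A, D, F, G, H}.
Read '0': S→{S, A, H}, A→{G, H}, D→{D}, F→{S, H}, G→∅, H→∅; union {S, A, D, G, H}; ε-closure = {S, A, D, F, G, H}.
Read '1': S→∅, A→{E, H}, D→{A, E, H}, F→∅, G→{C}, H→{C, G}; union {A, C, E, G, H}; ε-closure = {A, C, D, E, F, G, H}.
Read '1': A→{E, H}, C→{D, F}, D→{A, E, H}, E→{B}, F→∅, G→{C}, H→{C, G}; now {A, B, C, D, E, F, G, H}.
Read '0': A→{G, H}, B→{B, F, H}, C→{B}, D→{D}, E→{A}, F→{S, H}, G→∅, H→∅; now {S, A, B, D, F, G, H}.
The final set {S, A, B, D, F, G, H} contains the accepting states S, D.

Yes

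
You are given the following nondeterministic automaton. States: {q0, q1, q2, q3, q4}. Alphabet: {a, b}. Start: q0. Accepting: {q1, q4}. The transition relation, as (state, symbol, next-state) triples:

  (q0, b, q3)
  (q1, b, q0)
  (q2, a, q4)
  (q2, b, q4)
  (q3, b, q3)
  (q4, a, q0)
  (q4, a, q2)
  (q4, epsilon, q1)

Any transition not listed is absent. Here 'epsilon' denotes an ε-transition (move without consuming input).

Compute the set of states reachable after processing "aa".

∅

Start in {q0}.
Read 'a': q0→∅; now ∅.
The set is empty and remains empty for the remaining 1 symbol.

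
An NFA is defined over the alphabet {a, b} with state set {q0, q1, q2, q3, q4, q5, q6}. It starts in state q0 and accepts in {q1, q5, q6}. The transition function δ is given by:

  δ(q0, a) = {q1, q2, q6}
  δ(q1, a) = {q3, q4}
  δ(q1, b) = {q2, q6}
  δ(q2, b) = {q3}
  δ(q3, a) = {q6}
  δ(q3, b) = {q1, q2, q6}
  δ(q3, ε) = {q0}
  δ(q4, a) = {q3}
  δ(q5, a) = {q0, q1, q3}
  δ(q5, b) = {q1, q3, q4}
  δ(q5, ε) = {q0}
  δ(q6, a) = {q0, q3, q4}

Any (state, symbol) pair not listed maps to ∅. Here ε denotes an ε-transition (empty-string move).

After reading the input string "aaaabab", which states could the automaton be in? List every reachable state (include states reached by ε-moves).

{q0, q1, q2, q3, q6}

Start in {q0}.
Read 'a': {q0} → {q1, q2, q6}.
Read 'a': {q1, q2, q6} → {q0, q3, q4}.
Read 'a': {q0, q3, q4} → {q0, q1, q2, q3, q6}.
Read 'a': {q0, q1, q2, q3, q6} → {q0, q1, q2, q3, q4, q6}.
Read 'b': {q0, q1, q2, q3, q4, q6} → {q0, q1, q2, q3, q6}.
Read 'a': {q0, q1, q2, q3, q6} → {q0, q1, q2, q3, q4, q6}.
Read 'b': {q0, q1, q2, q3, q4, q6} → {q0, q1, q2, q3, q6}.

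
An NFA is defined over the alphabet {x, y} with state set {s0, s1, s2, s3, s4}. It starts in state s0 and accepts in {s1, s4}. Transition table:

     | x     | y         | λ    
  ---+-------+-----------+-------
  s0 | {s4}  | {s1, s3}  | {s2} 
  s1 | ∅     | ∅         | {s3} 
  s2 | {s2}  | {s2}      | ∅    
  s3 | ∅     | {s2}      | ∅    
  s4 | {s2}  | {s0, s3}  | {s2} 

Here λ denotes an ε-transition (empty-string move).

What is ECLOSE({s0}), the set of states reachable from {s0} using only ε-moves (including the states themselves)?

Begin with {s0}.
ε-move s0 → s2; add s2.

{s0, s2}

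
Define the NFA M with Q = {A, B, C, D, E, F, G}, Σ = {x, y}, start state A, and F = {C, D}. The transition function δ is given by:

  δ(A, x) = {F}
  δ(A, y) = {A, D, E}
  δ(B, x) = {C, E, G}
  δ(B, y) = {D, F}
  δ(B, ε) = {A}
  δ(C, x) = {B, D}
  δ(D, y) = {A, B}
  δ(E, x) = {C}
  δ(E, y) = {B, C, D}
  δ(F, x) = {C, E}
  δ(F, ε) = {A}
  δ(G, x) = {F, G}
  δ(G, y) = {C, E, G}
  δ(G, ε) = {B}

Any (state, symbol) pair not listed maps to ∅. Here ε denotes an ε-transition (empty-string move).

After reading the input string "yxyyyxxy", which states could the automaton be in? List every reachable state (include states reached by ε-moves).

{A, B, C, D, E, F, G}

Start in {A}.
Read 'y': A→{A, D, E}; now {A, D, E}.
Read 'x': A→{F}, D→∅, E→{C}; union {C, F}; ε-closure = {A, C, F}.
Read 'y': A→{A, D, E}, C→∅, F→∅; now {A, D, E}.
Read 'y': A→{A, D, E}, D→{A, B}, E→{B, C, D}; now {A, B, C, D, E}.
Read 'y': A→{A, D, E}, B→{D, F}, C→∅, D→{A, B}, E→{B, C, D}; now {A, B, C, D, E, F}.
Read 'x': A→{F}, B→{C, E, G}, C→{B, D}, D→∅, E→{C}, F→{C, E}; union {B, C, D, E, F, G}; ε-closure = {A, B, C, D, E, F, G}.
Read 'x': A→{F}, B→{C, E, G}, C→{B, D}, D→∅, E→{C}, F→{C, E}, G→{F, G}; union {B, C, D, E, F, G}; ε-closure = {A, B, C, D, E, F, G}.
Read 'y': A→{A, D, E}, B→{D, F}, C→∅, D→{A, B}, E→{B, C, D}, F→∅, G→{C, E, G}; now {A, B, C, D, E, F, G}.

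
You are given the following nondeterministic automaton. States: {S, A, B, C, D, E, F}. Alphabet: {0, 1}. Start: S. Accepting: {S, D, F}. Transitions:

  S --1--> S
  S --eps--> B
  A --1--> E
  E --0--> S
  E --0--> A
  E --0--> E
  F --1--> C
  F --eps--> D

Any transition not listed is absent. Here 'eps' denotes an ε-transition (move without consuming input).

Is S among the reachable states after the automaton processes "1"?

Start: ε-closure({S}) = {S, B}.
Read '1': {S, B} → {S, B}.
State S is in {S, B}.

Yes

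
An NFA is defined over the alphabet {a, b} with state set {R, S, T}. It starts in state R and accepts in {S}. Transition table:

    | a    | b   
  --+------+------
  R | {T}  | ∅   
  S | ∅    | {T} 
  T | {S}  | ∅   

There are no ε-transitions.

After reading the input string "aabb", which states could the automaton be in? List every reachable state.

∅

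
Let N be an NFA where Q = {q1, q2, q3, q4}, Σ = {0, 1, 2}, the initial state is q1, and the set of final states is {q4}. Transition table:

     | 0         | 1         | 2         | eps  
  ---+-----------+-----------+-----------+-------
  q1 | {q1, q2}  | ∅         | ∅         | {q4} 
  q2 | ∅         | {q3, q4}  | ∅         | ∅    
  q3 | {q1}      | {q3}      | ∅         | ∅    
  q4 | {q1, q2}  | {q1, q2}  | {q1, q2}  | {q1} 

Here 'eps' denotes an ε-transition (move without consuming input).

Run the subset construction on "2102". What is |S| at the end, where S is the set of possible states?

3

Start: ε-closure({q1}) = {q1, q4}.
Read '2': q1→∅, q4→{q1, q2}; union {q1, q2}; ε-closure = {q1, q2, q4}.
Read '1': q1→∅, q2→{q3, q4}, q4→{q1, q2}; now {q1, q2, q3, q4}.
Read '0': q1→{q1, q2}, q2→∅, q3→{q1}, q4→{q1, q2}; union {q1, q2}; ε-closure = {q1, q2, q4}.
Read '2': q1→∅, q2→∅, q4→{q1, q2}; union {q1, q2}; ε-closure = {q1, q2, q4}.
That set has 3 states.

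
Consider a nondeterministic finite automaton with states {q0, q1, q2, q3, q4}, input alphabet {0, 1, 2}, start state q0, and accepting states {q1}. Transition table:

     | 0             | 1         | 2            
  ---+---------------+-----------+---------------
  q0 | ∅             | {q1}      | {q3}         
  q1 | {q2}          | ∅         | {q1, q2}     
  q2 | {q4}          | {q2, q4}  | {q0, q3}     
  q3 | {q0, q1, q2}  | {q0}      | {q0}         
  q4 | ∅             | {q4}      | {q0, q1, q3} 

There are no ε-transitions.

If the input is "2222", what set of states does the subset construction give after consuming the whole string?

Start in {q0}.
Read '2': {q0} → {q3}.
Read '2': {q3} → {q0}.
Read '2': {q0} → {q3}.
Read '2': {q3} → {q0}.

{q0}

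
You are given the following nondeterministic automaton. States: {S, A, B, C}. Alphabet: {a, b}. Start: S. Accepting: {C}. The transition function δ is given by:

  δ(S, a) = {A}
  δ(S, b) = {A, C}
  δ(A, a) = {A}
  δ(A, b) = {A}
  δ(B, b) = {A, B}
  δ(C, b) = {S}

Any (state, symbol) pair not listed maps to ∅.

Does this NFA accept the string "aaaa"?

No

Start in {S}.
Read 'a': {S} → {A}.
Read 'a': {A} → {A}.
Read 'a': {A} → {A}.
Read 'a': {A} → {A}.
The final set {A} contains no accepting state.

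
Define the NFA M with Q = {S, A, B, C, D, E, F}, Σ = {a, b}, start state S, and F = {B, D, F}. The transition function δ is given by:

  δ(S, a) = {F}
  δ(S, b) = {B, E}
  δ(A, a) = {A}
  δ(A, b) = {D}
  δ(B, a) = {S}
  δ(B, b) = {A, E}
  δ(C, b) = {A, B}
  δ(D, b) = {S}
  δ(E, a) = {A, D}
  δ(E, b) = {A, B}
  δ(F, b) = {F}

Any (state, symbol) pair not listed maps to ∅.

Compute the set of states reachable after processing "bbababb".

Start in {S}.
Read 'b': S→{B, E}; now {B, E}.
Read 'b': B→{A, E}, E→{A, B}; now {A, B, E}.
Read 'a': A→{A}, B→{S}, E→{A, D}; now {S, A, D}.
Read 'b': S→{B, E}, A→{D}, D→{S}; now {S, B, D, E}.
Read 'a': S→{F}, B→{S}, D→∅, E→{A, D}; now {S, A, D, F}.
Read 'b': S→{B, E}, A→{D}, D→{S}, F→{F}; now {S, B, D, E, F}.
Read 'b': S→{B, E}, B→{A, E}, D→{S}, E→{A, B}, F→{F}; now {S, A, B, E, F}.

{S, A, B, E, F}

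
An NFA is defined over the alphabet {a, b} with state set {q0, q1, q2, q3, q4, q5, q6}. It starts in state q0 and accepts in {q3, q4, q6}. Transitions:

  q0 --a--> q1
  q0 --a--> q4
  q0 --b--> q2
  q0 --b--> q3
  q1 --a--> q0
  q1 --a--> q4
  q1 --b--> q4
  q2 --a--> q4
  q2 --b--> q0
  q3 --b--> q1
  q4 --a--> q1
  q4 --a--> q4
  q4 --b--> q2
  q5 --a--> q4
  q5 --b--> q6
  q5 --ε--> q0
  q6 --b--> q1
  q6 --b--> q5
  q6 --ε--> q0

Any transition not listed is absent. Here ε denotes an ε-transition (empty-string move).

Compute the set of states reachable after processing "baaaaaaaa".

Start in {q0}.
Read 'b': q0→{q2, q3}; now {q2, q3}.
Read 'a': q2→{q4}, q3→∅; now {q4}.
Read 'a': q4→{q1, q4}; now {q1, q4}.
Read 'a': q1→{q0, q4}, q4→{q1, q4}; now {q0, q1, q4}.
Read 'a': q0→{q1, q4}, q1→{q0, q4}, q4→{q1, q4}; now {q0, q1, q4}.
Read 'a': q0→{q1, q4}, q1→{q0, q4}, q4→{q1, q4}; now {q0, q1, q4}.
Read 'a': q0→{q1, q4}, q1→{q0, q4}, q4→{q1, q4}; now {q0, q1, q4}.
Read 'a': q0→{q1, q4}, q1→{q0, q4}, q4→{q1, q4}; now {q0, q1, q4}.
Read 'a': q0→{q1, q4}, q1→{q0, q4}, q4→{q1, q4}; now {q0, q1, q4}.

{q0, q1, q4}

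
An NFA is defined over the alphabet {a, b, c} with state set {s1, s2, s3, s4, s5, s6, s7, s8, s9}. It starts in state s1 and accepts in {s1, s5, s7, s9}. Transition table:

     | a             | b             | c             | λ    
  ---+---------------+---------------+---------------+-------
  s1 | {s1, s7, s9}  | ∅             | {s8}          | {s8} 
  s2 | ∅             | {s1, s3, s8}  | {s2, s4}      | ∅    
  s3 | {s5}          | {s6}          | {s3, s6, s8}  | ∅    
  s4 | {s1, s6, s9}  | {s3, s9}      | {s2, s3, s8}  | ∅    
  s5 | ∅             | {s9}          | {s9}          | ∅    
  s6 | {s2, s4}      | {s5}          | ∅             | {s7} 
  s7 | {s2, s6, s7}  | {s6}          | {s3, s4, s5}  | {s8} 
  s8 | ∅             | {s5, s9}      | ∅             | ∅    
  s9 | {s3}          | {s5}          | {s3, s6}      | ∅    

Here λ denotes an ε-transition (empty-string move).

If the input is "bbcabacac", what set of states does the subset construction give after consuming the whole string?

{s2, s3, s4, s5, s6, s7, s8, s9}

Start: ε-closure({s1}) = {s1, s8}.
Read 'b': s1→∅, s8→{s5, s9}; now {s5, s9}.
Read 'b': s5→{s9}, s9→{s5}; now {s5, s9}.
Read 'c': s5→{s9}, s9→{s3, s6}; union {s3, s6, s9}; ε-closure = {s3, s6, s7, s8, s9}.
Read 'a': s3→{s5}, s6→{s2, s4}, s7→{s2, s6, s7}, s8→∅, s9→{s3}; union {s2, s3, s4, s5, s6, s7}; ε-closure = {s2, s3, s4, s5, s6, s7, s8}.
Read 'b': s2→{s1, s3, s8}, s3→{s6}, s4→{s3, s9}, s5→{s9}, s6→{s5}, s7→{s6}, s8→{s5, s9}; union {s1, s3, s5, s6, s8, s9}; ε-closure = {s1, s3, s5, s6, s7, s8, s9}.
Read 'a': s1→{s1, s7, s9}, s3→{s5}, s5→∅, s6→{s2, s4}, s7→{s2, s6, s7}, s8→∅, s9→{s3}; union {s1, s2, s3, s4, s5, s6, s7, s9}; ε-closure = {s1, s2, s3, s4, s5, s6, s7, s8, s9}.
Read 'c': s1→{s8}, s2→{s2, s4}, s3→{s3, s6, s8}, s4→{s2, s3, s8}, s5→{s9}, s6→∅, s7→{s3, s4, s5}, s8→∅, s9→{s3, s6}; union {s2, s3, s4, s5, s6, s8, s9}; ε-closure = {s2, s3, s4, s5, s6, s7, s8, s9}.
Read 'a': s2→∅, s3→{s5}, s4→{s1, s6, s9}, s5→∅, s6→{s2, s4}, s7→{s2, s6, s7}, s8→∅, s9→{s3}; union {s1, s2, s3, s4, s5, s6, s7, s9}; ε-closure = {s1, s2, s3, s4, s5, s6, s7, s8, s9}.
Read 'c': s1→{s8}, s2→{s2, s4}, s3→{s3, s6, s8}, s4→{s2, s3, s8}, s5→{s9}, s6→∅, s7→{s3, s4, s5}, s8→∅, s9→{s3, s6}; union {s2, s3, s4, s5, s6, s8, s9}; ε-closure = {s2, s3, s4, s5, s6, s7, s8, s9}.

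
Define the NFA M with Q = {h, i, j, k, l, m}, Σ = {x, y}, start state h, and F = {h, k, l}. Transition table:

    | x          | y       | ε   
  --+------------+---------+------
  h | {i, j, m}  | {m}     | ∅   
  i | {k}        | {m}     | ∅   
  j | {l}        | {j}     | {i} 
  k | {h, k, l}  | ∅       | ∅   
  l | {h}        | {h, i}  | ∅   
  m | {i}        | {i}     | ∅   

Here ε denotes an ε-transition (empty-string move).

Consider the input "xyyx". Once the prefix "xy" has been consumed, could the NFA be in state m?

Yes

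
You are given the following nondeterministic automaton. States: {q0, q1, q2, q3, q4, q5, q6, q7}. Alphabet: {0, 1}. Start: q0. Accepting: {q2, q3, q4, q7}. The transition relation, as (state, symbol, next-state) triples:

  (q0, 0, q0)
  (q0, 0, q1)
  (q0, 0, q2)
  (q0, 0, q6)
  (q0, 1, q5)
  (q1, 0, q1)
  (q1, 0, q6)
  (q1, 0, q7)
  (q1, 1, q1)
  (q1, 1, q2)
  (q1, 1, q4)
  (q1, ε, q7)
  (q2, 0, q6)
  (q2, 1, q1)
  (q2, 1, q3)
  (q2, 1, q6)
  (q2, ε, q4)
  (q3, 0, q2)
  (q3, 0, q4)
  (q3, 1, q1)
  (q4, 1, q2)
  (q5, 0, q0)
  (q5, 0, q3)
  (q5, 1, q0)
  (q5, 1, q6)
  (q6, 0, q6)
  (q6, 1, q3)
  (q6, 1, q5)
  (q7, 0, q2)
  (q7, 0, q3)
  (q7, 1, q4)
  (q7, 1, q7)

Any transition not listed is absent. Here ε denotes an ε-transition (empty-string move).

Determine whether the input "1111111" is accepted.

Yes

Start in {q0}.
Read '1': q0→{q5}; now {q5}.
Read '1': q5→{q0, q6}; now {q0, q6}.
Read '1': q0→{q5}, q6→{q3, q5}; now {q3, q5}.
Read '1': q3→{q1}, q5→{q0, q6}; union {q0, q1, q6}; ε-closure = {q0, q1, q6, q7}.
Read '1': q0→{q5}, q1→{q1, q2, q4}, q6→{q3, q5}, q7→{q4, q7}; now {q1, q2, q3, q4, q5, q7}.
Read '1': q1→{q1, q2, q4}, q2→{q1, q3, q6}, q3→{q1}, q4→{q2}, q5→{q0, q6}, q7→{q4, q7}; now {q0, q1, q2, q3, q4, q6, q7}.
Read '1': q0→{q5}, q1→{q1, q2, q4}, q2→{q1, q3, q6}, q3→{q1}, q4→{q2}, q6→{q3, q5}, q7→{q4, q7}; now {q1, q2, q3, q4, q5, q6, q7}.
The final set {q1, q2, q3, q4, q5, q6, q7} contains the accepting states q2, q3, q4, q7.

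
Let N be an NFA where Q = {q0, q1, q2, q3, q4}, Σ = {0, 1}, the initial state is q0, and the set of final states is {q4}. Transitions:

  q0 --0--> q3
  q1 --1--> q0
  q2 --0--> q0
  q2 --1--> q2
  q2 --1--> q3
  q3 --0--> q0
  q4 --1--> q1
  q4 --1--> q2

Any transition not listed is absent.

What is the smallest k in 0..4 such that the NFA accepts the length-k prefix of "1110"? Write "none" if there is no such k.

Start in {q0}.
Read '1': q0→∅; now ∅.
The set is empty and remains empty for the remaining 3 symbols.
No reachable set along the way intersects F.

none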